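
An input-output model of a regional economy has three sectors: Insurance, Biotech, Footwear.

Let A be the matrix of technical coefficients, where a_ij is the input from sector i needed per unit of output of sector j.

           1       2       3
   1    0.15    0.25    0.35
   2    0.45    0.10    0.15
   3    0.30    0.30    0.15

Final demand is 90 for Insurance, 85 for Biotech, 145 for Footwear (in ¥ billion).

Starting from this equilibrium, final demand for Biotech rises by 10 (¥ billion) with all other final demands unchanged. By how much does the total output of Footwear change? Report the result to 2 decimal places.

I − A =
  [   0.85    -0.25    -0.35]
  [  -0.45     0.90    -0.15]
  [  -0.30    -0.30     0.85]
Cofactors of I−A, C_ij = (−1)^(i+j)·(minor ij) (rows/columns in the sector order above):
  C_11 = (0.90)(0.85) − (-0.15)(-0.30) = 0.7200
  C_12 = −[(-0.45)(0.85) − (-0.15)(-0.30)] = 0.4275
  C_13 = (-0.45)(-0.30) − (0.90)(-0.30) = 0.4050
  C_21 = −[(-0.25)(0.85) − (-0.35)(-0.30)] = 0.3175
  C_22 = (0.85)(0.85) − (-0.35)(-0.30) = 0.6175
  C_23 = −[(0.85)(-0.30) − (-0.25)(-0.30)] = 0.3300
  C_31 = (-0.25)(-0.15) − (-0.35)(0.90) = 0.3525
  C_32 = −[(0.85)(-0.15) − (-0.35)(-0.45)] = 0.2850
  C_33 = (0.85)(0.90) − (-0.25)(-0.45) = 0.6525
det(I−A) = Σ_j (I−A)_1j·C_1j = (0.85)(0.7200) + (-0.25)(0.4275) + (-0.35)(0.4050) = 0.363375
adj(I−A) = Cᵀ =
  [ 0.7200   0.3175   0.3525]
  [ 0.4275   0.6175   0.2850]
  [ 0.4050   0.3300   0.6525]
(I − A)⁻¹ = adj(I−A) / det(I−A) ≈
  [   1.9814     0.8738     0.9701]
  [   1.1765     1.6993     0.7843]
  [   1.1146     0.9082     1.7957]
Δx = (I − A)⁻¹ Δd with Δd having +10 in the Biotech component and 0 elsewhere.
So Δx_3 = L_32 · (+10), where L_32 = adj(I−A)_32 / det(I−A) = 0.3300 / 0.363375.
Δx_3 = 0.3300 × (+10) / 0.363375 = 3.30 / 0.363375 ≈ 9.08.

Δx_3 = 9.08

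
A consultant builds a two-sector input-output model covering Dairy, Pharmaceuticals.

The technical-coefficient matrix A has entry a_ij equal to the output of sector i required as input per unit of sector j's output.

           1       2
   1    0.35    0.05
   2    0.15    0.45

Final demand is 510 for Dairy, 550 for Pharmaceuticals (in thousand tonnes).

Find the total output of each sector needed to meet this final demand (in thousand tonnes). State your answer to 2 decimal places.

x_1 = 880.00, x_2 = 1240.00

I − A =
  [   0.65    -0.05]
  [  -0.15     0.55]
det(I−A) = (0.65)(0.55) − (-0.05)(-0.15) = 0.3500
adj(I−A) = [[0.55, 0.05], [0.15, 0.65]]
(I − A)⁻¹ = adj(I−A) / det(I−A) ≈
  [   1.5714     0.1429]
  [   0.4286     1.8571]
x = (I − A)⁻¹ d = adj(I−A)·d / det(I−A), with det(I−A) = 0.3500:
  x_1 = (0.55·510 + 0.05·550) / 0.3500 = 308.00 / 0.3500 = 880.00
  x_2 = (0.15·510 + 0.65·550) / 0.3500 = 434.00 / 0.3500 = 1240.00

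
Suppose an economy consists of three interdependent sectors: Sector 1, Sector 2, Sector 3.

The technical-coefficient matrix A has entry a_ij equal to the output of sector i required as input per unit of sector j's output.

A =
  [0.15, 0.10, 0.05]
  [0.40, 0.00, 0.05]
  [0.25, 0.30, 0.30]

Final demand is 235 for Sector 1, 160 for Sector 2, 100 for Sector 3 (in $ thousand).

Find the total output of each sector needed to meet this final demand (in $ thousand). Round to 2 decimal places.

I − A =
  [   0.85    -0.10    -0.05]
  [  -0.40     1.00    -0.05]
  [  -0.25    -0.30     0.70]
Cofactors of I−A, C_ij = (−1)^(i+j)·(minor ij) (rows/columns in the sector order above):
  C_11 = (1.00)(0.70) − (-0.05)(-0.30) = 0.6850
  C_12 = −[(-0.40)(0.70) − (-0.05)(-0.25)] = 0.2925
  C_13 = (-0.40)(-0.30) − (1.00)(-0.25) = 0.3700
  C_21 = −[(-0.10)(0.70) − (-0.05)(-0.30)] = 0.0850
  C_22 = (0.85)(0.70) − (-0.05)(-0.25) = 0.5825
  C_23 = −[(0.85)(-0.30) − (-0.10)(-0.25)] = 0.2800
  C_31 = (-0.10)(-0.05) − (-0.05)(1.00) = 0.0550
  C_32 = −[(0.85)(-0.05) − (-0.05)(-0.40)] = 0.0625
  C_33 = (0.85)(1.00) − (-0.10)(-0.40) = 0.8100
det(I−A) = Σ_j (I−A)_1j·C_1j = (0.85)(0.6850) + (-0.10)(0.2925) + (-0.05)(0.3700) = 0.5345
adj(I−A) = Cᵀ =
  [ 0.6850   0.0850   0.0550]
  [ 0.2925   0.5825   0.0625]
  [ 0.3700   0.2800   0.8100]
(I − A)⁻¹ = adj(I−A) / det(I−A) ≈
  [   1.2816     0.1590     0.1029]
  [   0.5472     1.0898     0.1169]
  [   0.6922     0.5239     1.5154]
x = (I − A)⁻¹ d = adj(I−A)·d / det(I−A), with det(I−A) = 0.5345:
  x_1 = (0.6850·235 + 0.0850·160 + 0.0550·100) / 0.5345 = 180.075 / 0.5345 ≈ 336.90
  x_2 = (0.2925·235 + 0.5825·160 + 0.0625·100) / 0.5345 = 168.1875 / 0.5345 ≈ 314.66
  x_3 = (0.3700·235 + 0.2800·160 + 0.8100·100) / 0.5345 = 212.75 / 0.5345 ≈ 398.04

x_1 = 336.90, x_2 = 314.66, x_3 = 398.04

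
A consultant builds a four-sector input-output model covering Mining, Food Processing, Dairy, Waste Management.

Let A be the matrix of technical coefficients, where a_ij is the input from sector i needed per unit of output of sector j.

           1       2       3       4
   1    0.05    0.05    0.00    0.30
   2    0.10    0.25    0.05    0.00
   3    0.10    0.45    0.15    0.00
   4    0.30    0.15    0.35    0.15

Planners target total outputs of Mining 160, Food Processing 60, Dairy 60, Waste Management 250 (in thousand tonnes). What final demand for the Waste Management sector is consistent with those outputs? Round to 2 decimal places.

d_4 = 134.50

I − A =
  [   0.95    -0.05     0.00    -0.30]
  [  -0.10     0.75    -0.05     0.00]
  [  -0.10    -0.45     0.85     0.00]
  [  -0.30    -0.15    -0.35     0.85]
d = (I − A) x:
  d_1 = (+0.95)·160 + (-0.05)·60 + (+0.00)·60 + (-0.30)·250 = 74.00
  d_2 = (-0.10)·160 + (+0.75)·60 + (-0.05)·60 + (+0.00)·250 = 26.00
  d_3 = (-0.10)·160 + (-0.45)·60 + (+0.85)·60 + (+0.00)·250 = 8.00
  d_4 = (-0.30)·160 + (-0.15)·60 + (-0.35)·60 + (+0.85)·250 = 134.50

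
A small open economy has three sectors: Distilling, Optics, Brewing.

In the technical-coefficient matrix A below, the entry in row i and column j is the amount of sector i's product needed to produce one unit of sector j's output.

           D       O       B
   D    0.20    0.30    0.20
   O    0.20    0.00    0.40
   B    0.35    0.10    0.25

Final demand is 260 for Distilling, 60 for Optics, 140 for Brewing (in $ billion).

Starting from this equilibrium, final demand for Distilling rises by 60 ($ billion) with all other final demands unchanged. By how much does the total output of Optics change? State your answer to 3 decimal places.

Δx_O = 42.752

I − A =
  [   0.80    -0.30    -0.20]
  [  -0.20     1.00    -0.40]
  [  -0.35    -0.10     0.75]
Cofactors of I−A, C_ij = (−1)^(i+j)·(minor ij) (rows/columns in the sector order above):
  C_11 = (1.00)(0.75) − (-0.40)(-0.10) = 0.7100
  C_12 = −[(-0.20)(0.75) − (-0.40)(-0.35)] = 0.2900
  C_13 = (-0.20)(-0.10) − (1.00)(-0.35) = 0.3700
  C_21 = −[(-0.30)(0.75) − (-0.20)(-0.10)] = 0.2450
  C_22 = (0.80)(0.75) − (-0.20)(-0.35) = 0.5300
  C_23 = −[(0.80)(-0.10) − (-0.30)(-0.35)] = 0.1850
  C_31 = (-0.30)(-0.40) − (-0.20)(1.00) = 0.3200
  C_32 = −[(0.80)(-0.40) − (-0.20)(-0.20)] = 0.3600
  C_33 = (0.80)(1.00) − (-0.30)(-0.20) = 0.7400
det(I−A) = Σ_j (I−A)_1j·C_1j = (0.80)(0.7100) + (-0.30)(0.2900) + (-0.20)(0.3700) = 0.4070
adj(I−A) = Cᵀ =
  [ 0.7100   0.2450   0.3200]
  [ 0.2900   0.5300   0.3600]
  [ 0.3700   0.1850   0.7400]
(I − A)⁻¹ = adj(I−A) / det(I−A) ≈
  [   1.7445     0.6020     0.7862]
  [   0.7125     1.3022     0.8845]
  [   0.9091     0.4545     1.8182]
Δx = (I − A)⁻¹ Δd with Δd having +60 in the Distilling component and 0 elsewhere.
So Δx_O = L_OD · (+60), where L_OD = adj(I−A)_OD / det(I−A) = 0.2900 / 0.4070.
Δx_O = 0.2900 × (+60) / 0.4070 = 17.40 / 0.4070 ≈ 42.752.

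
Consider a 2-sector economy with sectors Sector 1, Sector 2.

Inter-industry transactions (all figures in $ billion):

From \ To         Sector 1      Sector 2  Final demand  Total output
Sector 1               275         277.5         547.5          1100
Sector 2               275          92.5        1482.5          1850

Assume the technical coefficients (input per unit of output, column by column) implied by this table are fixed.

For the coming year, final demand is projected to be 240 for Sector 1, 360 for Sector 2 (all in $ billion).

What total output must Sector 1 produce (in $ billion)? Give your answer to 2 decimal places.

Technical coefficients a_ij = z_ij / X_j:
  a_11 = 275/1100 = 0.25, a_21 = 275/1100 = 0.25
  a_12 = 277.5/1850 = 0.15, a_22 = 92.5/1850 = 0.05
I − A =
  [   0.75    -0.15]
  [  -0.25     0.95]
det(I−A) = (0.75)(0.95) − (-0.15)(-0.25) = 0.6750
adj(I−A) = [[0.95, 0.15], [0.25, 0.75]]
(I − A)⁻¹ = adj(I−A) / det(I−A) ≈
  [   1.4074     0.2222]
  [   0.3704     1.1111]
x = (I − A)⁻¹ d = adj(I−A)·d / det(I−A), with det(I−A) = 0.6750:
  x_1 = (0.95·240 + 0.15·360) / 0.6750 = 282.00 / 0.6750 ≈ 417.78
  x_2 = (0.25·240 + 0.75·360) / 0.6750 = 330.00 / 0.6750 ≈ 488.89

x_1 = 417.78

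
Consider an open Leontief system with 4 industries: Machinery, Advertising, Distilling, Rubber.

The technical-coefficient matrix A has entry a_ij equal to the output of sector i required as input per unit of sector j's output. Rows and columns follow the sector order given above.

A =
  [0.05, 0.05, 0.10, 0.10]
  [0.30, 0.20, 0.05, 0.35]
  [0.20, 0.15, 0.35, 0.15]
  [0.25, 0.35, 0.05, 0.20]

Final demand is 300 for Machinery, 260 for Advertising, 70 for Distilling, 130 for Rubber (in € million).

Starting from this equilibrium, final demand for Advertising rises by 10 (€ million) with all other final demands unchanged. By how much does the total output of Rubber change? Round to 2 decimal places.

I − A =
  [   0.95    -0.05    -0.10    -0.10]
  [  -0.30     0.80    -0.05    -0.35]
  [  -0.20    -0.15     0.65    -0.15]
  [  -0.25    -0.35    -0.05     0.80]
Compute the cofactors C_ij = (−1)^(i+j)·(3×3 minor ij) of I−A; the adjugate is their transpose:
adj(I−A) = Cᵀ =
  [ 0.319125   0.066375   0.060375   0.080250]
  [ 0.224000   0.449875   0.087625   0.241250]
  [ 0.198375   0.177000   0.444750   0.185625]
  [ 0.210125   0.228625   0.085000   0.456125]
det(I−A) = Σ_j (I−A)_1j·C_1j = (0.95)(0.319125) + (-0.05)(0.224000) + (-0.10)(0.198375) + (-0.10)(0.210125) = 0.25111875
(I − A)⁻¹ = adj(I−A) / det(I−A) ≈
  [   1.2708     0.2643     0.2404     0.3196]
  [   0.8920     1.7915     0.3489     0.9607]
  [   0.7900     0.7048     1.7711     0.7392]
  [   0.8368     0.9104     0.3385     1.8164]
Δx = (I − A)⁻¹ Δd with Δd having +10 in the Advertising component and 0 elsewhere.
So Δx_4 = L_42 · (+10), where L_42 = adj(I−A)_42 / det(I−A) = 0.228625 / 0.25111875.
Δx_4 = 0.228625 × (+10) / 0.25111875 = 2.28625 / 0.25111875 ≈ 9.10.

Δx_4 = 9.10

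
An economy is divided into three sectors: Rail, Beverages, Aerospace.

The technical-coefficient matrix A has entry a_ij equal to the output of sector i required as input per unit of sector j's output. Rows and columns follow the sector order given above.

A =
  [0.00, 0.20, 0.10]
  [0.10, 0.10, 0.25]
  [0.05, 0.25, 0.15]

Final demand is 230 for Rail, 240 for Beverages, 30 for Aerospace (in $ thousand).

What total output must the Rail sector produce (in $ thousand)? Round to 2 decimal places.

I − A =
  [   1.00    -0.20    -0.10]
  [  -0.10     0.90    -0.25]
  [  -0.05    -0.25     0.85]
Cofactors of I−A, C_ij = (−1)^(i+j)·(minor ij) (rows/columns in the sector order above):
  C_11 = (0.90)(0.85) − (-0.25)(-0.25) = 0.7025
  C_12 = −[(-0.10)(0.85) − (-0.25)(-0.05)] = 0.0975
  C_13 = (-0.10)(-0.25) − (0.90)(-0.05) = 0.0700
  C_21 = −[(-0.20)(0.85) − (-0.10)(-0.25)] = 0.1950
  C_22 = (1.00)(0.85) − (-0.10)(-0.05) = 0.8450
  C_23 = −[(1.00)(-0.25) − (-0.20)(-0.05)] = 0.2600
  C_31 = (-0.20)(-0.25) − (-0.10)(0.90) = 0.1400
  C_32 = −[(1.00)(-0.25) − (-0.10)(-0.10)] = 0.2600
  C_33 = (1.00)(0.90) − (-0.20)(-0.10) = 0.8800
det(I−A) = Σ_j (I−A)_1j·C_1j = (1.00)(0.7025) + (-0.20)(0.0975) + (-0.10)(0.0700) = 0.6760
adj(I−A) = Cᵀ =
  [ 0.7025   0.1950   0.1400]
  [ 0.0975   0.8450   0.2600]
  [ 0.0700   0.2600   0.8800]
(I − A)⁻¹ = adj(I−A) / det(I−A) ≈
  [   1.0392     0.2885     0.2071]
  [   0.1442     1.2500     0.3846]
  [   0.1036     0.3846     1.3018]
x = (I − A)⁻¹ d = adj(I−A)·d / det(I−A), with det(I−A) = 0.6760:
  x_R = (0.7025·230 + 0.1950·240 + 0.1400·30) / 0.6760 = 212.575 / 0.6760 ≈ 314.46
  x_B = (0.0975·230 + 0.8450·240 + 0.2600·30) / 0.6760 = 233.025 / 0.6760 ≈ 344.71
  x_A = (0.0700·230 + 0.2600·240 + 0.8800·30) / 0.6760 = 104.90 / 0.6760 ≈ 155.18

x_R = 314.46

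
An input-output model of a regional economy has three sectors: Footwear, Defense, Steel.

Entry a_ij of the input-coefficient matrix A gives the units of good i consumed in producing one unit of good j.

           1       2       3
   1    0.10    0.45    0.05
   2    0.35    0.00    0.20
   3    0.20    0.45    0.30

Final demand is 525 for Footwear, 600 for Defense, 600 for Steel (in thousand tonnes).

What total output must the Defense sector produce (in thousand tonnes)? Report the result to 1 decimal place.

I − A =
  [   0.90    -0.45    -0.05]
  [  -0.35     1.00    -0.20]
  [  -0.20    -0.45     0.70]
Cofactors of I−A, C_ij = (−1)^(i+j)·(minor ij) (rows/columns in the sector order above):
  C_11 = (1.00)(0.70) − (-0.20)(-0.45) = 0.6100
  C_12 = −[(-0.35)(0.70) − (-0.20)(-0.20)] = 0.2850
  C_13 = (-0.35)(-0.45) − (1.00)(-0.20) = 0.3575
  C_21 = −[(-0.45)(0.70) − (-0.05)(-0.45)] = 0.3375
  C_22 = (0.90)(0.70) − (-0.05)(-0.20) = 0.6200
  C_23 = −[(0.90)(-0.45) − (-0.45)(-0.20)] = 0.4950
  C_31 = (-0.45)(-0.20) − (-0.05)(1.00) = 0.1400
  C_32 = −[(0.90)(-0.20) − (-0.05)(-0.35)] = 0.1975
  C_33 = (0.90)(1.00) − (-0.45)(-0.35) = 0.7425
det(I−A) = Σ_j (I−A)_1j·C_1j = (0.90)(0.6100) + (-0.45)(0.2850) + (-0.05)(0.3575) = 0.402875
adj(I−A) = Cᵀ =
  [ 0.6100   0.3375   0.1400]
  [ 0.2850   0.6200   0.1975]
  [ 0.3575   0.4950   0.7425]
(I − A)⁻¹ = adj(I−A) / det(I−A) ≈
  [   1.5141     0.8377     0.3475]
  [   0.7074     1.5389     0.4902]
  [   0.8874     1.2287     1.8430]
x = (I − A)⁻¹ d = adj(I−A)·d / det(I−A), with det(I−A) = 0.402875:
  x_1 = (0.6100·525 + 0.3375·600 + 0.1400·600) / 0.402875 = 606.75 / 0.402875 ≈ 1506.1
  x_2 = (0.2850·525 + 0.6200·600 + 0.1975·600) / 0.402875 = 640.125 / 0.402875 ≈ 1588.9
  x_3 = (0.3575·525 + 0.4950·600 + 0.7425·600) / 0.402875 = 930.1875 / 0.402875 ≈ 2308.9

x_2 = 1588.9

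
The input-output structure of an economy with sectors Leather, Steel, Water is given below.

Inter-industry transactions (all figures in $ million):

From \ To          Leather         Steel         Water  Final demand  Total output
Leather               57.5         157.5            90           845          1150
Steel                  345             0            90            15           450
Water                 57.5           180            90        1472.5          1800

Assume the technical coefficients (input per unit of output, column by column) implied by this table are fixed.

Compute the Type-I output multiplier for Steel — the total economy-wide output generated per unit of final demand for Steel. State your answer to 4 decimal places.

Technical coefficients a_ij = z_ij / X_j:
  a_11 = 57.5/1150 = 0.05, a_21 = 345/1150 = 0.30, a_31 = 57.5/1150 = 0.05
  a_12 = 157.5/450 = 0.35, a_22 = 0/450 = 0.00, a_32 = 180/450 = 0.40
  a_13 = 90/1800 = 0.05, a_23 = 90/1800 = 0.05, a_33 = 90/1800 = 0.05
I − A =
  [   0.95    -0.35    -0.05]
  [  -0.30     1.00    -0.05]
  [  -0.05    -0.40     0.95]
Cofactors of I−A, C_ij = (−1)^(i+j)·(minor ij) (rows/columns in the sector order above):
  C_11 = (1.00)(0.95) − (-0.05)(-0.40) = 0.9300
  C_12 = −[(-0.30)(0.95) − (-0.05)(-0.05)] = 0.2875
  C_13 = (-0.30)(-0.40) − (1.00)(-0.05) = 0.1700
  C_21 = −[(-0.35)(0.95) − (-0.05)(-0.40)] = 0.3525
  C_22 = (0.95)(0.95) − (-0.05)(-0.05) = 0.9000
  C_23 = −[(0.95)(-0.40) − (-0.35)(-0.05)] = 0.3975
  C_31 = (-0.35)(-0.05) − (-0.05)(1.00) = 0.0675
  C_32 = −[(0.95)(-0.05) − (-0.05)(-0.30)] = 0.0625
  C_33 = (0.95)(1.00) − (-0.35)(-0.30) = 0.8450
det(I−A) = Σ_j (I−A)_1j·C_1j = (0.95)(0.9300) + (-0.35)(0.2875) + (-0.05)(0.1700) = 0.774375
adj(I−A) = Cᵀ =
  [ 0.9300   0.3525   0.0675]
  [ 0.2875   0.9000   0.0625]
  [ 0.1700   0.3975   0.8450]
(I − A)⁻¹ = adj(I−A) / det(I−A) ≈
  [   1.20097     0.45521     0.08717]
  [   0.37127     1.16223     0.08071]
  [   0.21953     0.51332     1.09120]
The output multiplier for sector j is the column-j sum of the Leontief inverse (I − A)⁻¹ = adj(I−A) / det(I−A).
Column 2 of adj(I−A): (0.3525, 0.9000, 0.3975); det(I−A) = 0.774375.
m_2 = (0.3525 + 0.9000 + 0.3975) / 0.774375 = 1.65 / 0.774375 ≈ 2.1308.

m_2 = 2.1308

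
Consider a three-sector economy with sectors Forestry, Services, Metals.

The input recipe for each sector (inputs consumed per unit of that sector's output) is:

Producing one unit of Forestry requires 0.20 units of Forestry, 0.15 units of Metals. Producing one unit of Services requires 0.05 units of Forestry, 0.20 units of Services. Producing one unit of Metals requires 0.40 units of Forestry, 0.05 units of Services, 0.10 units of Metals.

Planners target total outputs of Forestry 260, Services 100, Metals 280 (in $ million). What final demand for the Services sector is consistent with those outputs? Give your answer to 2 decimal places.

I − A =
  [   0.80    -0.05    -0.40]
  [   0.00     0.80    -0.05]
  [  -0.15     0.00     0.90]
d = (I − A) x:
  d_F = (+0.80)·260 + (-0.05)·100 + (-0.40)·280 = 91.00
  d_S = (+0.00)·260 + (+0.80)·100 + (-0.05)·280 = 66.00
  d_M = (-0.15)·260 + (+0.00)·100 + (+0.90)·280 = 213.00

d_S = 66.00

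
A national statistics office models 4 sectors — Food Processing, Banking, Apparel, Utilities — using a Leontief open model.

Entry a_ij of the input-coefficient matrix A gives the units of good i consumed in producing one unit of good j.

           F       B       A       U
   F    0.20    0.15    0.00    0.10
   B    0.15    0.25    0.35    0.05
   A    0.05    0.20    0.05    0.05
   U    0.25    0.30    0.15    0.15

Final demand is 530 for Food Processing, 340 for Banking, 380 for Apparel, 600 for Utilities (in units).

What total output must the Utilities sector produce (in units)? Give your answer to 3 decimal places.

x_U = 1557.783

I − A =
  [   0.80    -0.15     0.00    -0.10]
  [  -0.15     0.75    -0.35    -0.05]
  [  -0.05    -0.20     0.95    -0.05]
  [  -0.25    -0.30    -0.15     0.85]
Compute the cofactors C_ij = (−1)^(i+j)·(3×3 minor ij) of I−A; the adjugate is their transpose:
adj(I−A) = Cᵀ =
  [ 0.51950   0.15150   0.06750   0.07400]
  [ 0.15150   0.61550   0.23750   0.06800]
  [ 0.07075   0.15275   0.45375   0.04400]
  [ 0.21875   0.28875   0.18375   0.49000]
det(I−A) = Σ_j (I−A)_1j·C_1j = (0.80)(0.51950) + (-0.15)(0.15150) + (0.00)(0.07075) + (-0.10)(0.21875) = 0.3710
(I − A)⁻¹ = adj(I−A) / det(I−A) ≈
  [   1.4003     0.4084     0.1819     0.1995]
  [   0.4084     1.6590     0.6402     0.1833]
  [   0.1907     0.4117     1.2230     0.1186]
  [   0.5896     0.7783     0.4953     1.3208]
x = (I − A)⁻¹ d = adj(I−A)·d / det(I−A), with det(I−A) = 0.3710:
  x_F = (0.51950·530 + 0.15150·340 + 0.06750·380 + 0.07400·600) / 0.3710 = 396.895 / 0.3710 ≈ 1069.798
  x_B = (0.15150·530 + 0.61550·340 + 0.23750·380 + 0.06800·600) / 0.3710 = 420.615 / 0.3710 ≈ 1133.733
  x_A = (0.07075·530 + 0.15275·340 + 0.45375·380 + 0.04400·600) / 0.3710 = 288.2575 / 0.3710 ≈ 776.974
  x_U = (0.21875·530 + 0.28875·340 + 0.18375·380 + 0.49000·600) / 0.3710 = 577.9375 / 0.3710 ≈ 1557.783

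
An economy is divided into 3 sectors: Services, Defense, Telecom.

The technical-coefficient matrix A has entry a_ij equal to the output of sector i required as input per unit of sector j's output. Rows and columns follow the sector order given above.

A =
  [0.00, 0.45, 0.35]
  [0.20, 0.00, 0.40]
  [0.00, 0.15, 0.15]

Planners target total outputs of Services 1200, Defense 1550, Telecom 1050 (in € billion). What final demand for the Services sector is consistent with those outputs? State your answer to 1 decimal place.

d_S = 135.0

I − A =
  [   1.00    -0.45    -0.35]
  [  -0.20     1.00    -0.40]
  [   0.00    -0.15     0.85]
d = (I − A) x:
  d_S = (+1.00)·1200 + (-0.45)·1550 + (-0.35)·1050 = 135.0
  d_D = (-0.20)·1200 + (+1.00)·1550 + (-0.40)·1050 = 890.0
  d_T = (+0.00)·1200 + (-0.15)·1550 + (+0.85)·1050 = 660.0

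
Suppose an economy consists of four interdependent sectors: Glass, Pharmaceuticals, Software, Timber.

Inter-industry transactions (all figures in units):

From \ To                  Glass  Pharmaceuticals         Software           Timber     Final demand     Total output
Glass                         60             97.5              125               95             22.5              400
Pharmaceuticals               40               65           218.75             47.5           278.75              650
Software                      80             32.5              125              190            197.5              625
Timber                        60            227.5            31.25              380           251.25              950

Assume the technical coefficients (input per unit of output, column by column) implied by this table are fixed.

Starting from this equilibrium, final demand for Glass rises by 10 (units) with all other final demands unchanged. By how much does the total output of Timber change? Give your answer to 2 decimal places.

Δx_T = 6.51

Technical coefficients a_ij = z_ij / X_j:
  a_GG = 60/400 = 0.15, a_PG = 40/400 = 0.10, a_SG = 80/400 = 0.20, a_TG = 60/400 = 0.15
  a_GP = 97.5/650 = 0.15, a_PP = 65/650 = 0.10, a_SP = 32.5/650 = 0.05, a_TP = 227.5/650 = 0.35
  a_GS = 125/625 = 0.20, a_PS = 218.75/625 = 0.35, a_SS = 125/625 = 0.20, a_TS = 31.25/625 = 0.05
  a_GT = 95/950 = 0.10, a_PT = 47.5/950 = 0.05, a_ST = 190/950 = 0.20, a_TT = 380/950 = 0.40
I − A =
  [   0.85    -0.15    -0.20    -0.10]
  [  -0.10     0.90    -0.35    -0.05]
  [  -0.20    -0.05     0.80    -0.20]
  [  -0.15    -0.35    -0.05     0.60]
Compute the cofactors C_ij = (−1)^(i+j)·(3×3 minor ij) of I−A; the adjugate is their transpose:
adj(I−A) = Cᵀ =
  [ 0.373875   0.118750   0.153125   0.123250]
  [ 0.106000   0.356500   0.189375   0.110500]
  [ 0.141875   0.113750   0.417000   0.172125]
  [ 0.167125   0.247125   0.183500   0.537625]
det(I−A) = Σ_j (I−A)_1j·C_1j = (0.85)(0.373875) + (-0.15)(0.106000) + (-0.20)(0.141875) + (-0.10)(0.167125) = 0.25680625
(I − A)⁻¹ = adj(I−A) / det(I−A) ≈
  [   1.4559     0.4624     0.5963     0.4799]
  [   0.4128     1.3882     0.7374     0.4303]
  [   0.5525     0.4429     1.6238     0.6703]
  [   0.6508     0.9623     0.7145     2.0935]
Δx = (I − A)⁻¹ Δd with Δd having +10 in the Glass component and 0 elsewhere.
So Δx_T = L_TG · (+10), where L_TG = adj(I−A)_TG / det(I−A) = 0.167125 / 0.25680625.
Δx_T = 0.167125 × (+10) / 0.25680625 = 1.67125 / 0.25680625 ≈ 6.51.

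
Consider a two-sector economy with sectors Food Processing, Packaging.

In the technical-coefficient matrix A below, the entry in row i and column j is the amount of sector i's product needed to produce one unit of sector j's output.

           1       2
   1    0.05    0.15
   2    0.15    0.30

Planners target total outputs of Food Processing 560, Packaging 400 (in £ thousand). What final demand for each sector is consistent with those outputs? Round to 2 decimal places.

I − A =
  [   0.95    -0.15]
  [  -0.15     0.70]
d = (I − A) x:
  d_1 = (+0.95)·560 + (-0.15)·400 = 472.00
  d_2 = (-0.15)·560 + (+0.70)·400 = 196.00

d_1 = 472.00, d_2 = 196.00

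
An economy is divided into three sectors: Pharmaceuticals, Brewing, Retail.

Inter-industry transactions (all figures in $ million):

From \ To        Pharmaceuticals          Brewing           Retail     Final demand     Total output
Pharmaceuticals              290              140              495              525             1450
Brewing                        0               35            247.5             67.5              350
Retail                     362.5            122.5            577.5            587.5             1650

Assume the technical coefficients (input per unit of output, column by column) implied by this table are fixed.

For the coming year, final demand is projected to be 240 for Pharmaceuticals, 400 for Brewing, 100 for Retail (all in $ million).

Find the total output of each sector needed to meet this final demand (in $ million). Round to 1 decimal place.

x_1 = 893.2, x_2 = 579.3, x_3 = 809.3

Technical coefficients a_ij = z_ij / X_j:
  a_11 = 290/1450 = 0.20, a_21 = 0/1450 = 0.00, a_31 = 362.5/1450 = 0.25
  a_12 = 140/350 = 0.40, a_22 = 35/350 = 0.10, a_32 = 122.5/350 = 0.35
  a_13 = 495/1650 = 0.30, a_23 = 247.5/1650 = 0.15, a_33 = 577.5/1650 = 0.35
I − A =
  [   0.80    -0.40    -0.30]
  [   0.00     0.90    -0.15]
  [  -0.25    -0.35     0.65]
Cofactors of I−A, C_ij = (−1)^(i+j)·(minor ij) (rows/columns in the sector order above):
  C_11 = (0.90)(0.65) − (-0.15)(-0.35) = 0.5325
  C_12 = −[(0.00)(0.65) − (-0.15)(-0.25)] = 0.0375
  C_13 = (0.00)(-0.35) − (0.90)(-0.25) = 0.2250
  C_21 = −[(-0.40)(0.65) − (-0.30)(-0.35)] = 0.3650
  C_22 = (0.80)(0.65) − (-0.30)(-0.25) = 0.4450
  C_23 = −[(0.80)(-0.35) − (-0.40)(-0.25)] = 0.3800
  C_31 = (-0.40)(-0.15) − (-0.30)(0.90) = 0.3300
  C_32 = −[(0.80)(-0.15) − (-0.30)(0.00)] = 0.1200
  C_33 = (0.80)(0.90) − (-0.40)(0.00) = 0.7200
det(I−A) = Σ_j (I−A)_1j·C_1j = (0.80)(0.5325) + (-0.40)(0.0375) + (-0.30)(0.2250) = 0.3435
adj(I−A) = Cᵀ =
  [ 0.5325   0.3650   0.3300]
  [ 0.0375   0.4450   0.1200]
  [ 0.2250   0.3800   0.7200]
(I − A)⁻¹ = adj(I−A) / det(I−A) ≈
  [   1.5502     1.0626     0.9607]
  [   0.1092     1.2955     0.3493]
  [   0.6550     1.1063     2.0961]
x = (I − A)⁻¹ d = adj(I−A)·d / det(I−A), with det(I−A) = 0.3435:
  x_1 = (0.5325·240 + 0.3650·400 + 0.3300·100) / 0.3435 = 306.80 / 0.3435 ≈ 893.2
  x_2 = (0.0375·240 + 0.4450·400 + 0.1200·100) / 0.3435 = 199.00 / 0.3435 ≈ 579.3
  x_3 = (0.2250·240 + 0.3800·400 + 0.7200·100) / 0.3435 = 278.00 / 0.3435 ≈ 809.3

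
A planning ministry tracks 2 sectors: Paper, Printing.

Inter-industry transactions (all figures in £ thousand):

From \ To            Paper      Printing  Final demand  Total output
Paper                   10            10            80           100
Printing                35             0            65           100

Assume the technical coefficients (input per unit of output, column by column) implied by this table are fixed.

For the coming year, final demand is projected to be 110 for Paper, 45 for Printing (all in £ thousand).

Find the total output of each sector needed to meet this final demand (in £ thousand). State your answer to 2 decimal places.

Technical coefficients a_ij = z_ij / X_j:
  a_11 = 10/100 = 0.10, a_21 = 35/100 = 0.35
  a_12 = 10/100 = 0.10, a_22 = 0/100 = 0.00
I − A =
  [   0.90    -0.10]
  [  -0.35     1.00]
det(I−A) = (0.90)(1.00) − (-0.10)(-0.35) = 0.8650
adj(I−A) = [[1.00, 0.10], [0.35, 0.90]]
(I − A)⁻¹ = adj(I−A) / det(I−A) ≈
  [   1.1561     0.1156]
  [   0.4046     1.0405]
x = (I − A)⁻¹ d = adj(I−A)·d / det(I−A), with det(I−A) = 0.8650:
  x_1 = (1.00·110 + 0.10·45) / 0.8650 = 114.50 / 0.8650 ≈ 132.37
  x_2 = (0.35·110 + 0.90·45) / 0.8650 = 79.00 / 0.8650 ≈ 91.33

x_1 = 132.37, x_2 = 91.33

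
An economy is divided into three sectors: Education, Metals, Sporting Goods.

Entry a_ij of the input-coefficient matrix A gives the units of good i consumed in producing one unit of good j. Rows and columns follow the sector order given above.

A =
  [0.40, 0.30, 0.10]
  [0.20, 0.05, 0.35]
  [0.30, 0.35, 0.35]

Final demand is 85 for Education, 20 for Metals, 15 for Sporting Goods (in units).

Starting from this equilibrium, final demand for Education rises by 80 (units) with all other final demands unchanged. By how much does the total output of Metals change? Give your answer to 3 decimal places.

Δx_M = 98.429

I − A =
  [   0.60    -0.30    -0.10]
  [  -0.20     0.95    -0.35]
  [  -0.30    -0.35     0.65]
Cofactors of I−A, C_ij = (−1)^(i+j)·(minor ij) (rows/columns in the sector order above):
  C_11 = (0.95)(0.65) − (-0.35)(-0.35) = 0.4950
  C_12 = −[(-0.20)(0.65) − (-0.35)(-0.30)] = 0.2350
  C_13 = (-0.20)(-0.35) − (0.95)(-0.30) = 0.3550
  C_21 = −[(-0.30)(0.65) − (-0.10)(-0.35)] = 0.2300
  C_22 = (0.60)(0.65) − (-0.10)(-0.30) = 0.3600
  C_23 = −[(0.60)(-0.35) − (-0.30)(-0.30)] = 0.3000
  C_31 = (-0.30)(-0.35) − (-0.10)(0.95) = 0.2000
  C_32 = −[(0.60)(-0.35) − (-0.10)(-0.20)] = 0.2300
  C_33 = (0.60)(0.95) − (-0.30)(-0.20) = 0.5100
det(I−A) = Σ_j (I−A)_1j·C_1j = (0.60)(0.4950) + (-0.30)(0.2350) + (-0.10)(0.3550) = 0.1910
adj(I−A) = Cᵀ =
  [ 0.4950   0.2300   0.2000]
  [ 0.2350   0.3600   0.2300]
  [ 0.3550   0.3000   0.5100]
(I − A)⁻¹ = adj(I−A) / det(I−A) ≈
  [   2.5916     1.2042     1.0471]
  [   1.2304     1.8848     1.2042]
  [   1.8586     1.5707     2.6702]
Δx = (I − A)⁻¹ Δd with Δd having +80 in the Education component and 0 elsewhere.
So Δx_M = L_ME · (+80), where L_ME = adj(I−A)_ME / det(I−A) = 0.2350 / 0.1910.
Δx_M = 0.2350 × (+80) / 0.1910 = 18.80 / 0.1910 ≈ 98.429.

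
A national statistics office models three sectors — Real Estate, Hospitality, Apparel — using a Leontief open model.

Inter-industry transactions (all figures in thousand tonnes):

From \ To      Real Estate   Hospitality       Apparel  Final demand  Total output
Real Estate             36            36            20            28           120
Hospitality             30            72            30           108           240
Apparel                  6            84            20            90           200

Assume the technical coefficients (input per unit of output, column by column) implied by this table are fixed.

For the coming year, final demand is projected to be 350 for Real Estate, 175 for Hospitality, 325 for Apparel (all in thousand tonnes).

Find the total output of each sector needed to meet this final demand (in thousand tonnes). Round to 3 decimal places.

Technical coefficients a_ij = z_ij / X_j:
  a_RR = 36/120 = 0.30, a_HR = 30/120 = 0.25, a_AR = 6/120 = 0.05
  a_RH = 36/240 = 0.15, a_HH = 72/240 = 0.30, a_AH = 84/240 = 0.35
  a_RA = 20/200 = 0.10, a_HA = 30/200 = 0.15, a_AA = 20/200 = 0.10
I − A =
  [   0.70    -0.15    -0.10]
  [  -0.25     0.70    -0.15]
  [  -0.05    -0.35     0.90]
Cofactors of I−A, C_ij = (−1)^(i+j)·(minor ij) (rows/columns in the sector order above):
  C_11 = (0.70)(0.90) − (-0.15)(-0.35) = 0.5775
  C_12 = −[(-0.25)(0.90) − (-0.15)(-0.05)] = 0.2325
  C_13 = (-0.25)(-0.35) − (0.70)(-0.05) = 0.1225
  C_21 = −[(-0.15)(0.90) − (-0.10)(-0.35)] = 0.1700
  C_22 = (0.70)(0.90) − (-0.10)(-0.05) = 0.6250
  C_23 = −[(0.70)(-0.35) − (-0.15)(-0.05)] = 0.2525
  C_31 = (-0.15)(-0.15) − (-0.10)(0.70) = 0.0925
  C_32 = −[(0.70)(-0.15) − (-0.10)(-0.25)] = 0.1300
  C_33 = (0.70)(0.70) − (-0.15)(-0.25) = 0.4525
det(I−A) = Σ_j (I−A)_1j·C_1j = (0.70)(0.5775) + (-0.15)(0.2325) + (-0.10)(0.1225) = 0.357125
adj(I−A) = Cᵀ =
  [ 0.5775   0.1700   0.0925]
  [ 0.2325   0.6250   0.1300]
  [ 0.1225   0.2525   0.4525]
(I − A)⁻¹ = adj(I−A) / det(I−A) ≈
  [   1.6171     0.4760     0.2590]
  [   0.6510     1.7501     0.3640]
  [   0.3430     0.7070     1.2671]
x = (I − A)⁻¹ d = adj(I−A)·d / det(I−A), with det(I−A) = 0.357125:
  x_R = (0.5775·350 + 0.1700·175 + 0.0925·325) / 0.357125 = 261.9375 / 0.357125 ≈ 733.462
  x_H = (0.2325·350 + 0.6250·175 + 0.1300·325) / 0.357125 = 233.00 / 0.357125 ≈ 652.433
  x_A = (0.1225·350 + 0.2525·175 + 0.4525·325) / 0.357125 = 234.125 / 0.357125 ≈ 655.583

x_R = 733.462, x_H = 652.433, x_A = 655.583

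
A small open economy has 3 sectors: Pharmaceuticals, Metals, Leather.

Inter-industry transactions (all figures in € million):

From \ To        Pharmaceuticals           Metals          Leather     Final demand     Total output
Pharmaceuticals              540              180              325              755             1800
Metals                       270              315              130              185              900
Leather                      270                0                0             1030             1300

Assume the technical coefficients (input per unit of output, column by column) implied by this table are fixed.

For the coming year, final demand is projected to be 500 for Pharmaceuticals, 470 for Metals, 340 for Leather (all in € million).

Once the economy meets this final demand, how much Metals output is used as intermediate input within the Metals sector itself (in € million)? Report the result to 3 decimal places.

z_22 = 378.871

Technical coefficients a_ij = z_ij / X_j:
  a_11 = 540/1800 = 0.30, a_21 = 270/1800 = 0.15, a_31 = 270/1800 = 0.15
  a_12 = 180/900 = 0.20, a_22 = 315/900 = 0.35, a_32 = 0/900 = 0.00
  a_13 = 325/1300 = 0.25, a_23 = 130/1300 = 0.10, a_33 = 0/1300 = 0.00
I − A =
  [   0.70    -0.20    -0.25]
  [  -0.15     0.65    -0.10]
  [  -0.15     0.00     1.00]
Cofactors of I−A, C_ij = (−1)^(i+j)·(minor ij) (rows/columns in the sector order above):
  C_11 = (0.65)(1.00) − (-0.10)(0.00) = 0.6500
  C_12 = −[(-0.15)(1.00) − (-0.10)(-0.15)] = 0.1650
  C_13 = (-0.15)(0.00) − (0.65)(-0.15) = 0.0975
  C_21 = −[(-0.20)(1.00) − (-0.25)(0.00)] = 0.2000
  C_22 = (0.70)(1.00) − (-0.25)(-0.15) = 0.6625
  C_23 = −[(0.70)(0.00) − (-0.20)(-0.15)] = 0.0300
  C_31 = (-0.20)(-0.10) − (-0.25)(0.65) = 0.1825
  C_32 = −[(0.70)(-0.10) − (-0.25)(-0.15)] = 0.1075
  C_33 = (0.70)(0.65) − (-0.20)(-0.15) = 0.4250
det(I−A) = Σ_j (I−A)_1j·C_1j = (0.70)(0.6500) + (-0.20)(0.1650) + (-0.25)(0.0975) = 0.397625
adj(I−A) = Cᵀ =
  [ 0.6500   0.2000   0.1825]
  [ 0.1650   0.6625   0.1075]
  [ 0.0975   0.0300   0.4250]
(I − A)⁻¹ = adj(I−A) / det(I−A) ≈
  [   1.6347     0.5030     0.4590]
  [   0.4150     1.6661     0.2704]
  [   0.2452     0.0754     1.0688]
First solve x = (I − A)⁻¹ d = adj(I−A)·d / det(I−A); in particular x_2 = (0.1650·500 + 0.6625·470 + 0.1075·340) / 0.397625 = 430.425 / 0.397625 ≈ 1082.48978.
Intermediate flow from 2 to 2: z_22 = a_22 · x_2 = 0.35 × 430.425 / 0.397625 = 150.64875 / 0.397625 ≈ 378.871.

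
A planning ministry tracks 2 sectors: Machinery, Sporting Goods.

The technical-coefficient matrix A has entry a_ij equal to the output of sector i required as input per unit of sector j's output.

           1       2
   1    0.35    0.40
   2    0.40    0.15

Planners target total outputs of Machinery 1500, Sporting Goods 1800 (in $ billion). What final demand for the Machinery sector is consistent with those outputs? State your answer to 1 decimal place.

d_1 = 255.0

I − A =
  [   0.65    -0.40]
  [  -0.40     0.85]
d = (I − A) x:
  d_1 = (+0.65)·1500 + (-0.40)·1800 = 255.0
  d_2 = (-0.40)·1500 + (+0.85)·1800 = 930.0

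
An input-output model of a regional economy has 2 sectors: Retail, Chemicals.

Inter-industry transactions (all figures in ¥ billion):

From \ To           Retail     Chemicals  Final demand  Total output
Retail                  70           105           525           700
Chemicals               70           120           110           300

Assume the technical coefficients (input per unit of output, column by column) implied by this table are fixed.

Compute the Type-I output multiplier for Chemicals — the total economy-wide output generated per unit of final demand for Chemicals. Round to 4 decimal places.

Technical coefficients a_ij = z_ij / X_j:
  a_RR = 70/700 = 0.10, a_CR = 70/700 = 0.10
  a_RC = 105/300 = 0.35, a_CC = 120/300 = 0.40
I − A =
  [   0.90    -0.35]
  [  -0.10     0.60]
det(I−A) = (0.90)(0.60) − (-0.35)(-0.10) = 0.5050
adj(I−A) = [[0.60, 0.35], [0.10, 0.90]]
(I − A)⁻¹ = adj(I−A) / det(I−A) ≈
  [   1.18812     0.69307]
  [   0.19802     1.78218]
The output multiplier for sector j is the column-j sum of the Leontief inverse (I − A)⁻¹ = adj(I−A) / det(I−A).
Column C of adj(I−A): (0.35, 0.90); det(I−A) = 0.5050.
m_C = (0.35 + 0.90) / 0.5050 = 1.25 / 0.5050 ≈ 2.4752.

m_C = 2.4752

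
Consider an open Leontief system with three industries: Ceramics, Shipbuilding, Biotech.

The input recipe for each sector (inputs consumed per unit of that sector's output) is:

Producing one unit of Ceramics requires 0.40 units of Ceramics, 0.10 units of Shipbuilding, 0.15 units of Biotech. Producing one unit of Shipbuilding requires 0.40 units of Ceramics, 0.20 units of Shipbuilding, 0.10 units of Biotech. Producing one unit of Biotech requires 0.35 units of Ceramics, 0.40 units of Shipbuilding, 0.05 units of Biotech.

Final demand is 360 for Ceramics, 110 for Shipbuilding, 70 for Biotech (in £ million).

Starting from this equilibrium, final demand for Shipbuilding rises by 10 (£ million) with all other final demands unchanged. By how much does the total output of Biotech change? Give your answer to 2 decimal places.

Δx_3 = 3.70

I − A =
  [   0.60    -0.40    -0.35]
  [  -0.10     0.80    -0.40]
  [  -0.15    -0.10     0.95]
Cofactors of I−A, C_ij = (−1)^(i+j)·(minor ij) (rows/columns in the sector order above):
  C_11 = (0.80)(0.95) − (-0.40)(-0.10) = 0.7200
  C_12 = −[(-0.10)(0.95) − (-0.40)(-0.15)] = 0.1550
  C_13 = (-0.10)(-0.10) − (0.80)(-0.15) = 0.1300
  C_21 = −[(-0.40)(0.95) − (-0.35)(-0.10)] = 0.4150
  C_22 = (0.60)(0.95) − (-0.35)(-0.15) = 0.5175
  C_23 = −[(0.60)(-0.10) − (-0.40)(-0.15)] = 0.1200
  C_31 = (-0.40)(-0.40) − (-0.35)(0.80) = 0.4400
  C_32 = −[(0.60)(-0.40) − (-0.35)(-0.10)] = 0.2750
  C_33 = (0.60)(0.80) − (-0.40)(-0.10) = 0.4400
det(I−A) = Σ_j (I−A)_1j·C_1j = (0.60)(0.7200) + (-0.40)(0.1550) + (-0.35)(0.1300) = 0.3245
adj(I−A) = Cᵀ =
  [ 0.7200   0.4150   0.4400]
  [ 0.1550   0.5175   0.2750]
  [ 0.1300   0.1200   0.4400]
(I − A)⁻¹ = adj(I−A) / det(I−A) ≈
  [   2.2188     1.2789     1.3559]
  [   0.4777     1.5948     0.8475]
  [   0.4006     0.3698     1.3559]
Δx = (I − A)⁻¹ Δd with Δd having +10 in the Shipbuilding component and 0 elsewhere.
So Δx_3 = L_32 · (+10), where L_32 = adj(I−A)_32 / det(I−A) = 0.1200 / 0.3245.
Δx_3 = 0.1200 × (+10) / 0.3245 = 1.20 / 0.3245 ≈ 3.70.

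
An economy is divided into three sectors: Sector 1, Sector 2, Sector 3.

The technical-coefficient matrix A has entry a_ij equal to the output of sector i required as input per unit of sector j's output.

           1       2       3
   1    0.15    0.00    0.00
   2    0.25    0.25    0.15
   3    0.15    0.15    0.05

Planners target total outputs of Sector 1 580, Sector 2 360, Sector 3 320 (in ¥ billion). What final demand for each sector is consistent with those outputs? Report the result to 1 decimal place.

I − A =
  [   0.85     0.00     0.00]
  [  -0.25     0.75    -0.15]
  [  -0.15    -0.15     0.95]
d = (I − A) x:
  d_1 = (+0.85)·580 + (+0.00)·360 + (+0.00)·320 = 493.0
  d_2 = (-0.25)·580 + (+0.75)·360 + (-0.15)·320 = 77.0
  d_3 = (-0.15)·580 + (-0.15)·360 + (+0.95)·320 = 163.0

d_1 = 493.0, d_2 = 77.0, d_3 = 163.0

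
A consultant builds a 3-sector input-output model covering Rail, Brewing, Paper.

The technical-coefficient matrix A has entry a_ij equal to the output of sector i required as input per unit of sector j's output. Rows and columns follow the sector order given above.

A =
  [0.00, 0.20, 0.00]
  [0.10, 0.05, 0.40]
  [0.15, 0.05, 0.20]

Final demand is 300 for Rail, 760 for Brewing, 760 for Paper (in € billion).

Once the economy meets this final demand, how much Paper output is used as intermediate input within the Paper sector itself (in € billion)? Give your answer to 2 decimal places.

z_33 = 228.05

I − A =
  [   1.00    -0.20     0.00]
  [  -0.10     0.95    -0.40]
  [  -0.15    -0.05     0.80]
Cofactors of I−A, C_ij = (−1)^(i+j)·(minor ij) (rows/columns in the sector order above):
  C_11 = (0.95)(0.80) − (-0.40)(-0.05) = 0.7400
  C_12 = −[(-0.10)(0.80) − (-0.40)(-0.15)] = 0.1400
  C_13 = (-0.10)(-0.05) − (0.95)(-0.15) = 0.1475
  C_21 = −[(-0.20)(0.80) − (0.00)(-0.05)] = 0.1600
  C_22 = (1.00)(0.80) − (0.00)(-0.15) = 0.8000
  C_23 = −[(1.00)(-0.05) − (-0.20)(-0.15)] = 0.0800
  C_31 = (-0.20)(-0.40) − (0.00)(0.95) = 0.0800
  C_32 = −[(1.00)(-0.40) − (0.00)(-0.10)] = 0.4000
  C_33 = (1.00)(0.95) − (-0.20)(-0.10) = 0.9300
det(I−A) = Σ_j (I−A)_1j·C_1j = (1.00)(0.7400) + (-0.20)(0.1400) + (0.00)(0.1475) = 0.7120
adj(I−A) = Cᵀ =
  [ 0.7400   0.1600   0.0800]
  [ 0.1400   0.8000   0.4000]
  [ 0.1475   0.0800   0.9300]
(I − A)⁻¹ = adj(I−A) / det(I−A) ≈
  [   1.0393     0.2247     0.1124]
  [   0.1966     1.1236     0.5618]
  [   0.2072     0.1124     1.3062]
First solve x = (I − A)⁻¹ d = adj(I−A)·d / det(I−A); in particular x_3 = (0.1475·300 + 0.0800·760 + 0.9300·760) / 0.7120 = 811.85 / 0.7120 ≈ 1140.2388.
Intermediate flow from 3 to 3: z_33 = a_33 · x_3 = 0.20 × 811.85 / 0.7120 = 162.37 / 0.7120 ≈ 228.05.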